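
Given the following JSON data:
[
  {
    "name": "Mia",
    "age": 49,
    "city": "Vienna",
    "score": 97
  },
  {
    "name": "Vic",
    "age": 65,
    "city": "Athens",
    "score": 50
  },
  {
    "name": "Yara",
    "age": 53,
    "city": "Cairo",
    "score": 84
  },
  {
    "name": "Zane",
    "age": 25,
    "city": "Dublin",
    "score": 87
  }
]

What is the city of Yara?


Looking up record where name = Yara
Record index: 2
Field 'city' = Cairo

ANSWER: Cairo


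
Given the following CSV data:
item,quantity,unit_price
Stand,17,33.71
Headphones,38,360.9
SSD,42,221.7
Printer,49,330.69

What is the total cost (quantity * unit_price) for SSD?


Row: SSD
quantity = 42
unit_price = 221.7
total = 42 * 221.7 = 9311.4

ANSWER: 9311.4


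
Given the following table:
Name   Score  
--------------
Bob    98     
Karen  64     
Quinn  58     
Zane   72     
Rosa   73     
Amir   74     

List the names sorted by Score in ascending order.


Sorting by Score (ascending):
  Quinn: 58
  Karen: 64
  Zane: 72
  Rosa: 73
  Amir: 74
  Bob: 98


ANSWER: Quinn, Karen, Zane, Rosa, Amir, Bob


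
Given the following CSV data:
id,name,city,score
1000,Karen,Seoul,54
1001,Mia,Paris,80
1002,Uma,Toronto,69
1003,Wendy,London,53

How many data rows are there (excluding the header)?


Counting rows (excluding header):
Header: id,name,city,score
Data rows: 4

ANSWER: 4


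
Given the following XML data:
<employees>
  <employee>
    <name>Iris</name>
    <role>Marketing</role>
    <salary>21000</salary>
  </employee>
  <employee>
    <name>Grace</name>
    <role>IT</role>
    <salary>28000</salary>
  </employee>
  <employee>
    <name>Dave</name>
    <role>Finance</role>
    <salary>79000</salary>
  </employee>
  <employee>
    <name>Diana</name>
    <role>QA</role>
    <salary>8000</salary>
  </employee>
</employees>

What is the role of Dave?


Searching for <employee> with <name>Dave</name>
Found at position 3
<role>Finance</role>

ANSWER: Finance


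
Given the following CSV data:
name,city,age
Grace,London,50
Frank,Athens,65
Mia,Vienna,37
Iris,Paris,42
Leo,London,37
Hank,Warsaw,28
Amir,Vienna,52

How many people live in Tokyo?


Scanning city column for 'Tokyo':
Total matches: 0

ANSWER: 0


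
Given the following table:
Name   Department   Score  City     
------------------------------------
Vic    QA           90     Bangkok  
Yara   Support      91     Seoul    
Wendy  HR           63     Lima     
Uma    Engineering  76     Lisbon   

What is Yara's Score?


Row 2: Yara
Score = 91

ANSWER: 91


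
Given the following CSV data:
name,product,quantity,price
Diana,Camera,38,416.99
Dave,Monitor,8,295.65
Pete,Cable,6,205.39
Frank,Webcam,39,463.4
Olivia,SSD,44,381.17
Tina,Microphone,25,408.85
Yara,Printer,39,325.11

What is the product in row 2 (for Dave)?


Row 2: Dave
Column 'product' = Monitor

ANSWER: Monitor


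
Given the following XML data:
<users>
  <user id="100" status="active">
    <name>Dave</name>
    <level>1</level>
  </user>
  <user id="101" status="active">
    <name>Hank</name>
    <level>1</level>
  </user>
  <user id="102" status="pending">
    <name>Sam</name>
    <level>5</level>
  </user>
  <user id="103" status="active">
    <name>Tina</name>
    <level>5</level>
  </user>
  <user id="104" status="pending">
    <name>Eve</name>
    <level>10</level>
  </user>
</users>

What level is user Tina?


Finding user: Tina
<level>5</level>

ANSWER: 5


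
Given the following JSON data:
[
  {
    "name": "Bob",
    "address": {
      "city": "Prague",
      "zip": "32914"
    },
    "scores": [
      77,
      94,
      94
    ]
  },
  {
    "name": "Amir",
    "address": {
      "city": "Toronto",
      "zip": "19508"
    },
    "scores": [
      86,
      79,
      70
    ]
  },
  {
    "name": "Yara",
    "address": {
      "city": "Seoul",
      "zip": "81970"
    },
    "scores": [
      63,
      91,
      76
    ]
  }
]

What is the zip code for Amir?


Path: records[1].address.zip
Value: 19508

ANSWER: 19508


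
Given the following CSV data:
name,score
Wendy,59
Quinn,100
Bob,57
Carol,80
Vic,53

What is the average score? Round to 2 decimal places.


Scores: 59, 100, 57, 80, 53
Sum = 349
Count = 5
Average = 349 / 5 = 69.80

ANSWER: 69.80


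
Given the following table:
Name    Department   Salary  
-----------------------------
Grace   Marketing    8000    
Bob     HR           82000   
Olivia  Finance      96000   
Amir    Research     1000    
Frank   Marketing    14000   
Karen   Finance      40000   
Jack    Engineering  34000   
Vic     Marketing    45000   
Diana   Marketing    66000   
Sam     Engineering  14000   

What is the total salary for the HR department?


HR department members:
  Bob: 82000
Total = 82000 = 82000

ANSWER: 82000


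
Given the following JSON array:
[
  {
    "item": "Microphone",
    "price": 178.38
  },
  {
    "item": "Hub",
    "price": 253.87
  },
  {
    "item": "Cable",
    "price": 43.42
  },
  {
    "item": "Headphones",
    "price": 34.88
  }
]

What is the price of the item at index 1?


Array index 1 -> Hub
price = 253.87

ANSWER: 253.87


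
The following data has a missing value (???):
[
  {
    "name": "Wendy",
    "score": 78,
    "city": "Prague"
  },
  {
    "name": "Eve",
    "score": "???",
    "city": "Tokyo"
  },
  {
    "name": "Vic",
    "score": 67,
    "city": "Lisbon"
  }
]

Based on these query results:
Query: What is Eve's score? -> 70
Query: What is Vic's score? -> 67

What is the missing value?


The missing value is Eve's score
From query: Eve's score = 70

ANSWER: 70


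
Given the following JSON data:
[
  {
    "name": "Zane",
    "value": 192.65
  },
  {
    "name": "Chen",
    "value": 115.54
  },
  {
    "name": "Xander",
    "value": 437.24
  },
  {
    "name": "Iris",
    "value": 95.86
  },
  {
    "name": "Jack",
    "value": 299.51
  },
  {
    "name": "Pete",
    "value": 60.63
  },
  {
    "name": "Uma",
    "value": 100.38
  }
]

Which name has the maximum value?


Comparing values:
  Zane: 192.65
  Chen: 115.54
  Xander: 437.24
  Iris: 95.86
  Jack: 299.51
  Pete: 60.63
  Uma: 100.38
Maximum: Xander (437.24)

ANSWER: Xander


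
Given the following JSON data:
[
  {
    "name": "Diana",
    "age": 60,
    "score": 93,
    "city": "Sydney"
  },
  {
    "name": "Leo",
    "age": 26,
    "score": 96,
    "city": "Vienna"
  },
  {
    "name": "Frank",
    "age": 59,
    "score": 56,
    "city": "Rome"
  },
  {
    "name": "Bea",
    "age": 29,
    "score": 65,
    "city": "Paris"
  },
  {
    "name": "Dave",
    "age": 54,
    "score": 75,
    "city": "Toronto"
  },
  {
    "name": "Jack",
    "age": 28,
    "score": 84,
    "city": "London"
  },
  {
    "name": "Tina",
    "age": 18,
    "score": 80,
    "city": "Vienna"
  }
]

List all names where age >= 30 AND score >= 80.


Checking both conditions:
  Diana (age=60, score=93) -> YES
  Leo (age=26, score=96) -> no
  Frank (age=59, score=56) -> no
  Bea (age=29, score=65) -> no
  Dave (age=54, score=75) -> no
  Jack (age=28, score=84) -> no
  Tina (age=18, score=80) -> no


ANSWER: Diana


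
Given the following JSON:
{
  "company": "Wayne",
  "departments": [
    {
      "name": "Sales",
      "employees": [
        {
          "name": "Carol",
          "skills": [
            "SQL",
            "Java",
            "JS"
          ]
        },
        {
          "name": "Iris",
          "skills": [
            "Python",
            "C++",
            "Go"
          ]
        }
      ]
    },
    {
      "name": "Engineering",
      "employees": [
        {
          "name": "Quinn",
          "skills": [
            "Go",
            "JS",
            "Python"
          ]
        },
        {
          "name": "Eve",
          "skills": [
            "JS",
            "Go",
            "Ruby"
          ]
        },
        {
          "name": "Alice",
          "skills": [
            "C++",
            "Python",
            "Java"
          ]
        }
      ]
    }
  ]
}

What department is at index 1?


Path: departments[1].name
Value: Engineering

ANSWER: Engineering


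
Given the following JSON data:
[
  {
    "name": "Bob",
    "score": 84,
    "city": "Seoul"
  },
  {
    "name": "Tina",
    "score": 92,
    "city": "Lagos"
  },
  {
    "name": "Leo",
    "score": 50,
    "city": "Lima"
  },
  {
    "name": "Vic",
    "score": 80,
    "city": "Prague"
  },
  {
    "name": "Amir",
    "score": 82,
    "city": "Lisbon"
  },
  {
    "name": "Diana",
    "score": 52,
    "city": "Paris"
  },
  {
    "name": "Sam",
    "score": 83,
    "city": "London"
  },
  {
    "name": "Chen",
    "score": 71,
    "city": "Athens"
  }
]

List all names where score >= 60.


Filtering records where score >= 60:
  Bob (score=84) -> YES
  Tina (score=92) -> YES
  Leo (score=50) -> no
  Vic (score=80) -> YES
  Amir (score=82) -> YES
  Diana (score=52) -> no
  Sam (score=83) -> YES
  Chen (score=71) -> YES


ANSWER: Bob, Tina, Vic, Amir, Sam, Chen


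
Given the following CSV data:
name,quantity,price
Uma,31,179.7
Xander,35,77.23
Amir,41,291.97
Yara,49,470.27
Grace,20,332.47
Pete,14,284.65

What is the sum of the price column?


Values in 'price' column:
  Row 1: 179.7
  Row 2: 77.23
  Row 3: 291.97
  Row 4: 470.27
  Row 5: 332.47
  Row 6: 284.65
Sum = 179.7 + 77.23 + 291.97 + 470.27 + 332.47 + 284.65 = 1636.29

ANSWER: 1636.29


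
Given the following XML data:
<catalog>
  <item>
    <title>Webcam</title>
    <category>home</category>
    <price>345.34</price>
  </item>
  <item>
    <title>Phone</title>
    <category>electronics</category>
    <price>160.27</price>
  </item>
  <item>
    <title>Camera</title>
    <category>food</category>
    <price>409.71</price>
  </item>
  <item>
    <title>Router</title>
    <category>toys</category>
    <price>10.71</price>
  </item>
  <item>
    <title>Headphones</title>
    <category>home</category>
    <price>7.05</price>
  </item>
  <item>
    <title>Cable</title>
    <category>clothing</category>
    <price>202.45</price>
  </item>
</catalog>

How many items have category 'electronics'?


Scanning <item> elements for <category>electronics</category>:
  Item 2: Phone -> MATCH
Count: 1

ANSWER: 1


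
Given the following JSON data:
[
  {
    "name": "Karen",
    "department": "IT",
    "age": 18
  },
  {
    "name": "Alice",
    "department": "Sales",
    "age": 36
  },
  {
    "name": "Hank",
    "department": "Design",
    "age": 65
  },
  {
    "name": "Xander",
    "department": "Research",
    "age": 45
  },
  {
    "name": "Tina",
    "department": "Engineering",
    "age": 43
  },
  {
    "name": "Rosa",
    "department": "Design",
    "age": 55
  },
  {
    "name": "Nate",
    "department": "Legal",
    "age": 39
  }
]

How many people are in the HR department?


Scanning records for department = HR
  No matches found
Count: 0

ANSWER: 0


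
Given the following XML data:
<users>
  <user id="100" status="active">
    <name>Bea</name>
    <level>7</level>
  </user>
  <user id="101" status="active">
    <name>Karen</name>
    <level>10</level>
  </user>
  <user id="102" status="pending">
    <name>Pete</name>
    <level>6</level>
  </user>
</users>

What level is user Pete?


Finding user: Pete
<level>6</level>

ANSWER: 6


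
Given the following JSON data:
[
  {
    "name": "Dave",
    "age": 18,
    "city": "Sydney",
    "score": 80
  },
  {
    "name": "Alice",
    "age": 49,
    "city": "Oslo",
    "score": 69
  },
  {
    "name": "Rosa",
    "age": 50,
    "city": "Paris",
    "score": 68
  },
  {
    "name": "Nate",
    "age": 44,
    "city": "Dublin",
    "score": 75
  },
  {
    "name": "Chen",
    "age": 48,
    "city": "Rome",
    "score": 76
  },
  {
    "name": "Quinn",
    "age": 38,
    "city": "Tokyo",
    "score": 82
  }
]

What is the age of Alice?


Looking up record where name = Alice
Record index: 1
Field 'age' = 49

ANSWER: 49


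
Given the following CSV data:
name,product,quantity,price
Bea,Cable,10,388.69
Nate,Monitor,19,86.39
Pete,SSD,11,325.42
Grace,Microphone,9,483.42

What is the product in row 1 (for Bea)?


Row 1: Bea
Column 'product' = Cable

ANSWER: Cable


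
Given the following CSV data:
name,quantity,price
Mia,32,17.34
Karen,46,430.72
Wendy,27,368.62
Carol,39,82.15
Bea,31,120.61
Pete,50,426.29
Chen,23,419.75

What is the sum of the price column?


Values in 'price' column:
  Row 1: 17.34
  Row 2: 430.72
  Row 3: 368.62
  Row 4: 82.15
  Row 5: 120.61
  Row 6: 426.29
  Row 7: 419.75
Sum = 17.34 + 430.72 + 368.62 + 82.15 + 120.61 + 426.29 + 419.75 = 1865.48

ANSWER: 1865.48


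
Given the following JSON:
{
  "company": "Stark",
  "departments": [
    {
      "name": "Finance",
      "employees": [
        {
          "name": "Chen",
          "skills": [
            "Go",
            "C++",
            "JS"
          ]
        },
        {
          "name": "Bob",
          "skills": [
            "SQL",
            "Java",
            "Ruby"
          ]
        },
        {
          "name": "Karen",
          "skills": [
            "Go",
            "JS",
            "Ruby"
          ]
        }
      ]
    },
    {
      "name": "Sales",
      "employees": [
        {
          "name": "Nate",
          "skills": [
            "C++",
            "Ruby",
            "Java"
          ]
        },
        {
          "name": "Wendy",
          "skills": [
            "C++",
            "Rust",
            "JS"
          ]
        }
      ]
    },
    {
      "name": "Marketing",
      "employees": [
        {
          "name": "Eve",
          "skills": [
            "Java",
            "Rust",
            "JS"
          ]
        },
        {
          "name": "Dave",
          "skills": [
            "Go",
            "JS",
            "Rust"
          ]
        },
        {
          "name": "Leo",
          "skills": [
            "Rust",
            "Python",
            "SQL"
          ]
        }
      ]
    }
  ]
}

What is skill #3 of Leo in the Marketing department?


Path: departments[2].employees[2].skills[2]
Value: SQL

ANSWER: SQL


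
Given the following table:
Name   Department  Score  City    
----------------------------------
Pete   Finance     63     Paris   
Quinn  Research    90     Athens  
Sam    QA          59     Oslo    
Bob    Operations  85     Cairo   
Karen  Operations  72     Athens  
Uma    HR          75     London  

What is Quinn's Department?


Row 2: Quinn
Department = Research

ANSWER: Research


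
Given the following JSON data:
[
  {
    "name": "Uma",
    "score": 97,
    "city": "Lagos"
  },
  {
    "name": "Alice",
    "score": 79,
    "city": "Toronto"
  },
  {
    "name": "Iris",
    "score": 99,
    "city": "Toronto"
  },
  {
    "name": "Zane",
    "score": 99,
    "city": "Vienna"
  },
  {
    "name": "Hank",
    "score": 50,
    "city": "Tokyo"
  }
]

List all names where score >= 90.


Filtering records where score >= 90:
  Uma (score=97) -> YES
  Alice (score=79) -> no
  Iris (score=99) -> YES
  Zane (score=99) -> YES
  Hank (score=50) -> no


ANSWER: Uma, Iris, Zane


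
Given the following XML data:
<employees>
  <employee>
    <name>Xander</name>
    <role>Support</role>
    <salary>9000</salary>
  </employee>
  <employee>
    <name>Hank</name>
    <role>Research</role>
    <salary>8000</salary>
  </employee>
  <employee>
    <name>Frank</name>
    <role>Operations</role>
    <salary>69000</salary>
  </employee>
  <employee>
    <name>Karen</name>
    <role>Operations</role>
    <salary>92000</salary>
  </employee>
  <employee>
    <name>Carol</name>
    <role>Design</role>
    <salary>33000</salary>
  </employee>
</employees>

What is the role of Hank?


Searching for <employee> with <name>Hank</name>
Found at position 2
<role>Research</role>

ANSWER: Research


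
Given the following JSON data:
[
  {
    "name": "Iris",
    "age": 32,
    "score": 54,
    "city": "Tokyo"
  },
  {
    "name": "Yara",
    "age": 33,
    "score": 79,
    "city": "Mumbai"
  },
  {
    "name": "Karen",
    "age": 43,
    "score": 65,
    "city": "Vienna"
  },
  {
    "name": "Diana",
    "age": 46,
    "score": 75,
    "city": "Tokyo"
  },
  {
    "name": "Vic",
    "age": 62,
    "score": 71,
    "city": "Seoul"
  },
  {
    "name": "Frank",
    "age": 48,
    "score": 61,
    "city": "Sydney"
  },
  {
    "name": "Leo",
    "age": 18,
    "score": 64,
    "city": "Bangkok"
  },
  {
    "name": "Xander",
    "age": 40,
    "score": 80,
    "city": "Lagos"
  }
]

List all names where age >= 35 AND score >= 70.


Checking both conditions:
  Iris (age=32, score=54) -> no
  Yara (age=33, score=79) -> no
  Karen (age=43, score=65) -> no
  Diana (age=46, score=75) -> YES
  Vic (age=62, score=71) -> YES
  Frank (age=48, score=61) -> no
  Leo (age=18, score=64) -> no
  Xander (age=40, score=80) -> YES


ANSWER: Diana, Vic, Xander


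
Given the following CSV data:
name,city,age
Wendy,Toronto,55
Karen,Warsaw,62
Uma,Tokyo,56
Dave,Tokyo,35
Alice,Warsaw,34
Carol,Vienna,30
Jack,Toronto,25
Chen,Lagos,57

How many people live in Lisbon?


Scanning city column for 'Lisbon':
Total matches: 0

ANSWER: 0


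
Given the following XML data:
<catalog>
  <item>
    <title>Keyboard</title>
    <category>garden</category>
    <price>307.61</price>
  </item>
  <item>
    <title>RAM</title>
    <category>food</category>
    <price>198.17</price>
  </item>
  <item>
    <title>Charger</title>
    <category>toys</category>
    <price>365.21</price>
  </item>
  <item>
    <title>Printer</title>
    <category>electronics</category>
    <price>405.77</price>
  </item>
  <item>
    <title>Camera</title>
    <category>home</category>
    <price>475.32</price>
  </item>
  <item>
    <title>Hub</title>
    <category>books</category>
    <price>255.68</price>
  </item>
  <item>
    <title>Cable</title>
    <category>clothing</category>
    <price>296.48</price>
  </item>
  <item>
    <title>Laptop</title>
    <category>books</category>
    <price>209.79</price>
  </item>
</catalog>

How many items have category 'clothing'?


Scanning <item> elements for <category>clothing</category>:
  Item 7: Cable -> MATCH
Count: 1

ANSWER: 1


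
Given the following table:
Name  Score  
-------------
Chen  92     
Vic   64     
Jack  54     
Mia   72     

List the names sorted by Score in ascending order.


Sorting by Score (ascending):
  Jack: 54
  Vic: 64
  Mia: 72
  Chen: 92


ANSWER: Jack, Vic, Mia, Chen


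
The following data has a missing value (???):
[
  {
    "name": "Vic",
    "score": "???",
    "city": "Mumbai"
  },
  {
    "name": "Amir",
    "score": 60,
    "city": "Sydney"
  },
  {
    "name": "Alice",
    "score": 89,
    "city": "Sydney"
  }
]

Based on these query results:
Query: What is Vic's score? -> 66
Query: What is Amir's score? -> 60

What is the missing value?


The missing value is Vic's score
From query: Vic's score = 66

ANSWER: 66


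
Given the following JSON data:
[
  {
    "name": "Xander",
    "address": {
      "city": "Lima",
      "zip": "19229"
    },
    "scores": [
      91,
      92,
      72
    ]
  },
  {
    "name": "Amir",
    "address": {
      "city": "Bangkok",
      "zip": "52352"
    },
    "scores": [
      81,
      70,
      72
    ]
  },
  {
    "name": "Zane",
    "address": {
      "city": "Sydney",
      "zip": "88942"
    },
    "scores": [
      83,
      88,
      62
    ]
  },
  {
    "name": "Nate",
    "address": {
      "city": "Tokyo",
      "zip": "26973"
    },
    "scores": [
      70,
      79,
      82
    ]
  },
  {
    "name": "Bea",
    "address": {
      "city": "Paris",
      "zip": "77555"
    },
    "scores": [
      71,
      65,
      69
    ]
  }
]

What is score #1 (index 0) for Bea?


Path: records[4].scores[0]
Value: 71

ANSWER: 71


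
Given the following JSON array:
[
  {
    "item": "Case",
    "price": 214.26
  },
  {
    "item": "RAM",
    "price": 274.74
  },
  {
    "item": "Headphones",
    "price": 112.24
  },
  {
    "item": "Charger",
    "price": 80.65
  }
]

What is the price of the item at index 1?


Array index 1 -> RAM
price = 274.74

ANSWER: 274.74


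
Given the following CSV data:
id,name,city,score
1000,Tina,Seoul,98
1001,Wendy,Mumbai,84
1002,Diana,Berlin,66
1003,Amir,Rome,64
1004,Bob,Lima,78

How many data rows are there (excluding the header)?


Counting rows (excluding header):
Header: id,name,city,score
Data rows: 5

ANSWER: 5


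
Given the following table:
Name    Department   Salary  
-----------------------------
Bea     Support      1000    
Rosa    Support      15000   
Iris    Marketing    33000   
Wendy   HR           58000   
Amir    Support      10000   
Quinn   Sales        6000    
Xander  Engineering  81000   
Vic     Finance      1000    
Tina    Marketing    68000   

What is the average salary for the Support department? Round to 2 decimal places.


Support department members:
  Bea: 1000
  Rosa: 15000
  Amir: 10000
Sum = 26000
Count = 3
Average = 26000 / 3 = 8666.67

ANSWER: 8666.67


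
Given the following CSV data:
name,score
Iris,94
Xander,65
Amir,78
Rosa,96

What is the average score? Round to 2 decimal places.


Scores: 94, 65, 78, 96
Sum = 333
Count = 4
Average = 333 / 4 = 83.25

ANSWER: 83.25


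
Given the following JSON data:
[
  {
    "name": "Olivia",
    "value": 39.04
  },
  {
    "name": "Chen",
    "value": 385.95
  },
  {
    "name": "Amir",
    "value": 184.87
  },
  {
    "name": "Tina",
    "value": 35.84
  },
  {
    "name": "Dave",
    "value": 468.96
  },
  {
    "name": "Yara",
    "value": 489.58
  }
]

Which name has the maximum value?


Comparing values:
  Olivia: 39.04
  Chen: 385.95
  Amir: 184.87
  Tina: 35.84
  Dave: 468.96
  Yara: 489.58
Maximum: Yara (489.58)

ANSWER: Yara


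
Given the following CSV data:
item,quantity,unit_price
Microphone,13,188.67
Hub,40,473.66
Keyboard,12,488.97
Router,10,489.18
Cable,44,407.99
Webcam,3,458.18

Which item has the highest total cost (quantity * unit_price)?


Computing row totals:
  Microphone: 2452.71
  Hub: 18946.4
  Keyboard: 5867.64
  Router: 4891.8
  Cable: 17951.56
  Webcam: 1374.54
Maximum: Hub (18946.4)

ANSWER: Hub


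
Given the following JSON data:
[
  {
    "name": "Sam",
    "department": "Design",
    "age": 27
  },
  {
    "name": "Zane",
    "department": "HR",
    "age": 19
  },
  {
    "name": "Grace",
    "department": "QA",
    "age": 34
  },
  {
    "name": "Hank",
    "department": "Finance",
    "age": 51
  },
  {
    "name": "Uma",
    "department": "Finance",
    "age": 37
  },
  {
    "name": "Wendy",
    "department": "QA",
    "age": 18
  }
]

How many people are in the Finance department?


Scanning records for department = Finance
  Record 3: Hank
  Record 4: Uma
Count: 2

ANSWER: 2


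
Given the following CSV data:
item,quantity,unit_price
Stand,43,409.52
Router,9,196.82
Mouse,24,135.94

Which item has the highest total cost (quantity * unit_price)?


Computing row totals:
  Stand: 17609.36
  Router: 1771.38
  Mouse: 3262.56
Maximum: Stand (17609.36)

ANSWER: Stand


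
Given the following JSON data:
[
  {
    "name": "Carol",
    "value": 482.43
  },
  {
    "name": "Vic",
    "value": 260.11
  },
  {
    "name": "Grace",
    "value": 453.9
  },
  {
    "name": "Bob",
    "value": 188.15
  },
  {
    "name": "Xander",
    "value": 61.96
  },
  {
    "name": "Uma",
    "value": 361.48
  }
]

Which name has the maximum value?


Comparing values:
  Carol: 482.43
  Vic: 260.11
  Grace: 453.9
  Bob: 188.15
  Xander: 61.96
  Uma: 361.48
Maximum: Carol (482.43)

ANSWER: Carol


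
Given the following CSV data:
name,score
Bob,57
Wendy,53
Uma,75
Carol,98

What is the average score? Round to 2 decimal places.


Scores: 57, 53, 75, 98
Sum = 283
Count = 4
Average = 283 / 4 = 70.75

ANSWER: 70.75


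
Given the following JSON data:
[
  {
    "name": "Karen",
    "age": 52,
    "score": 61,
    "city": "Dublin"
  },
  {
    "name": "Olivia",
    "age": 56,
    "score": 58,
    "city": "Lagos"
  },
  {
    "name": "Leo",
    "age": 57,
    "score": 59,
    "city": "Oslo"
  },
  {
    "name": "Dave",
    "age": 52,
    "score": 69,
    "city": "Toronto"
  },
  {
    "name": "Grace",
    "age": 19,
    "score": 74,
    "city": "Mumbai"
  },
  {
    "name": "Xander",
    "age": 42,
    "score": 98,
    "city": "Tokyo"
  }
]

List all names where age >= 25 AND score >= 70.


Checking both conditions:
  Karen (age=52, score=61) -> no
  Olivia (age=56, score=58) -> no
  Leo (age=57, score=59) -> no
  Dave (age=52, score=69) -> no
  Grace (age=19, score=74) -> no
  Xander (age=42, score=98) -> YES


ANSWER: Xander


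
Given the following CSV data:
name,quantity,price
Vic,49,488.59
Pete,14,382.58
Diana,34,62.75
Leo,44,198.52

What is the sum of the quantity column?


Values in 'quantity' column:
  Row 1: 49
  Row 2: 14
  Row 3: 34
  Row 4: 44
Sum = 49 + 14 + 34 + 44 = 141

ANSWER: 141


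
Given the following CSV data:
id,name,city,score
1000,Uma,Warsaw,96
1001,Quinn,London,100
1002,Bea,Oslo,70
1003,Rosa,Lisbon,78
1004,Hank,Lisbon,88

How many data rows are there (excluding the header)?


Counting rows (excluding header):
Header: id,name,city,score
Data rows: 5

ANSWER: 5


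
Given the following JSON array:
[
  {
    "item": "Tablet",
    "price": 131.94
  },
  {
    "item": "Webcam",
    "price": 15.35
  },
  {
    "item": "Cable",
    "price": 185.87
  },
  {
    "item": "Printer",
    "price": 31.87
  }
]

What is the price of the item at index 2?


Array index 2 -> Cable
price = 185.87

ANSWER: 185.87


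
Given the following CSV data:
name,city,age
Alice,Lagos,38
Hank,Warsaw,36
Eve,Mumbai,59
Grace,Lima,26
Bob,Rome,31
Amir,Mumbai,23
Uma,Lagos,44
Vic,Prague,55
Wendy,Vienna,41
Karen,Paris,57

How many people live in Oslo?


Scanning city column for 'Oslo':
Total matches: 0

ANSWER: 0


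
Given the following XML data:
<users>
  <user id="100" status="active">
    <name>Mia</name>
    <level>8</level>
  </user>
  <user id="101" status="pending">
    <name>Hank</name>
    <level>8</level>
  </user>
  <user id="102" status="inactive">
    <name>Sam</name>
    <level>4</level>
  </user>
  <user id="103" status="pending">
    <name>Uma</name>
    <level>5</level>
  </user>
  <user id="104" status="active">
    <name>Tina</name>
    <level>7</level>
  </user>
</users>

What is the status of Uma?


Finding user with name = Uma
user id="103" status="pending"

ANSWER: pending


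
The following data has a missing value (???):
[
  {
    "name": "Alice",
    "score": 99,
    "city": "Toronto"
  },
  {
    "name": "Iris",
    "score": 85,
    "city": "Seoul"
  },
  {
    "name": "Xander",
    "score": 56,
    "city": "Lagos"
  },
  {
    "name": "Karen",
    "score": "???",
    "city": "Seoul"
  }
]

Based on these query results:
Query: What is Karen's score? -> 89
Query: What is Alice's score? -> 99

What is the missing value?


The missing value is Karen's score
From query: Karen's score = 89

ANSWER: 89


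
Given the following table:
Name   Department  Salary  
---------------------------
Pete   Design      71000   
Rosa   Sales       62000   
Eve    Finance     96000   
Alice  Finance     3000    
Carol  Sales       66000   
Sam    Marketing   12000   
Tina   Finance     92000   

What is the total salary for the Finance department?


Finance department members:
  Eve: 96000
  Alice: 3000
  Tina: 92000
Total = 96000 + 3000 + 92000 = 191000

ANSWER: 191000


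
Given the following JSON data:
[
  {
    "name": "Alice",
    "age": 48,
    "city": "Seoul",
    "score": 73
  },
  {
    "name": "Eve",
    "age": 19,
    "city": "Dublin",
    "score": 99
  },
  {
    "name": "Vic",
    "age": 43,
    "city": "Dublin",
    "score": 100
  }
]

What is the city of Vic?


Looking up record where name = Vic
Record index: 2
Field 'city' = Dublin

ANSWER: Dublin


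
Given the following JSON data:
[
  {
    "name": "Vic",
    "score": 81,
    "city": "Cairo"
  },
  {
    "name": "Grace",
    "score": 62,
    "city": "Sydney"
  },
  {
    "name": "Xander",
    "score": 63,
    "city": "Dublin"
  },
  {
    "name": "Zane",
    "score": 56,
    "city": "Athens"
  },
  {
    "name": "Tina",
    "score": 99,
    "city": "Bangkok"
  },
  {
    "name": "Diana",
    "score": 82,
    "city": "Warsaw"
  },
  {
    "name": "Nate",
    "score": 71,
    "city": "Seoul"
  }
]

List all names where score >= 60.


Filtering records where score >= 60:
  Vic (score=81) -> YES
  Grace (score=62) -> YES
  Xander (score=63) -> YES
  Zane (score=56) -> no
  Tina (score=99) -> YES
  Diana (score=82) -> YES
  Nate (score=71) -> YES


ANSWER: Vic, Grace, Xander, Tina, Diana, Nate


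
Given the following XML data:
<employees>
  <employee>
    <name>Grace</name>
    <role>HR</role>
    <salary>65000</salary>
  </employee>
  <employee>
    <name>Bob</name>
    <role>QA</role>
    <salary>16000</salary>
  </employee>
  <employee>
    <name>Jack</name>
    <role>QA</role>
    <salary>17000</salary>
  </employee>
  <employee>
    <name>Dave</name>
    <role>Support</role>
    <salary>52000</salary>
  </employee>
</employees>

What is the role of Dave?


Searching for <employee> with <name>Dave</name>
Found at position 4
<role>Support</role>

ANSWER: Support


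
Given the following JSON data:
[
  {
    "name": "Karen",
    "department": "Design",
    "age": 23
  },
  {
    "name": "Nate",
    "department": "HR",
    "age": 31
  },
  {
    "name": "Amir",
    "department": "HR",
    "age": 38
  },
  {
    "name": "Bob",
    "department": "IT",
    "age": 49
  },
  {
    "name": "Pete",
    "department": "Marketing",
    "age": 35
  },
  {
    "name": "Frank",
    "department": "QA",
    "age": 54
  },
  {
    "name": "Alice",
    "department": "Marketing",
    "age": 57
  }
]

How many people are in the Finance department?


Scanning records for department = Finance
  No matches found
Count: 0

ANSWER: 0


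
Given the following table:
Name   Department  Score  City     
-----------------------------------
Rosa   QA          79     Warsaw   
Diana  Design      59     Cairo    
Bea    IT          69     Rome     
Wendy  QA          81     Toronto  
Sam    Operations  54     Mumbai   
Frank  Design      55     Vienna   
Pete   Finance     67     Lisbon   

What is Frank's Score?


Row 6: Frank
Score = 55

ANSWER: 55


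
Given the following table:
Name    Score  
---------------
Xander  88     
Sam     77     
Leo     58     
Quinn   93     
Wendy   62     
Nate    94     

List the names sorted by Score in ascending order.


Sorting by Score (ascending):
  Leo: 58
  Wendy: 62
  Sam: 77
  Xander: 88
  Quinn: 93
  Nate: 94


ANSWER: Leo, Wendy, Sam, Xander, Quinn, Nate


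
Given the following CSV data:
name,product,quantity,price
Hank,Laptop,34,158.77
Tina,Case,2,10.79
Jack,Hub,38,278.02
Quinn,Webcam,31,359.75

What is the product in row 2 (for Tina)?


Row 2: Tina
Column 'product' = Case

ANSWER: Case


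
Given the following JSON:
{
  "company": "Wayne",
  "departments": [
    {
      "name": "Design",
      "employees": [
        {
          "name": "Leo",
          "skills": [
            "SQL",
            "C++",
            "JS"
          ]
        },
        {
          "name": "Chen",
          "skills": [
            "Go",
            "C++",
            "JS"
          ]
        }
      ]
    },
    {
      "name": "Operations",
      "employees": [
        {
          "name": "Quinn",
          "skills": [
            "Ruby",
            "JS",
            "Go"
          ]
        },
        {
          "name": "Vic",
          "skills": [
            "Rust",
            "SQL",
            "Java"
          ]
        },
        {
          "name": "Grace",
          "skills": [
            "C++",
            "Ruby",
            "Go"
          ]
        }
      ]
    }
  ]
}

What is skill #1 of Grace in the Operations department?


Path: departments[1].employees[2].skills[0]
Value: C++

ANSWER: C++


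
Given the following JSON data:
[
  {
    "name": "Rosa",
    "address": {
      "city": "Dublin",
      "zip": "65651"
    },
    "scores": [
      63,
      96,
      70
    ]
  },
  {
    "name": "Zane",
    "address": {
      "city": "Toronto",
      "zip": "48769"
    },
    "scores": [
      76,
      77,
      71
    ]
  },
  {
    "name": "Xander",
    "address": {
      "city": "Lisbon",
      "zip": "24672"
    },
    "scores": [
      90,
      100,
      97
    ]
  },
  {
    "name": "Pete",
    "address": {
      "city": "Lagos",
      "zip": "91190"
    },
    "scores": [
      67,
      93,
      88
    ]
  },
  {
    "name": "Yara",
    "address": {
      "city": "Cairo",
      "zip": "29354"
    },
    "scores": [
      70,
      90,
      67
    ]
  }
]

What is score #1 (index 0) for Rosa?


Path: records[0].scores[0]
Value: 63

ANSWER: 63


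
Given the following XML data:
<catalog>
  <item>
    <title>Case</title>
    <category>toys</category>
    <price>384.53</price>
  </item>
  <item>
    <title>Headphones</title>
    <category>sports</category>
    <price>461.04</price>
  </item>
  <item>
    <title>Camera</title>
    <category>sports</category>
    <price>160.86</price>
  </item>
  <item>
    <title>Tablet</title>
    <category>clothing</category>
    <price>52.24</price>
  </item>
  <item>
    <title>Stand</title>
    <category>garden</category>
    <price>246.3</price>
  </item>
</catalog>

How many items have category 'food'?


Scanning <item> elements for <category>food</category>:
Count: 0

ANSWER: 0


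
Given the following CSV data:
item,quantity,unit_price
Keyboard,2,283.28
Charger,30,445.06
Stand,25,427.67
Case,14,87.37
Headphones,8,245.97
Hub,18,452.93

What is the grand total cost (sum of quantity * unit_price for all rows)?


Computing row totals:
  Keyboard: 2 * 283.28 = 566.56
  Charger: 30 * 445.06 = 13351.8
  Stand: 25 * 427.67 = 10691.75
  Case: 14 * 87.37 = 1223.18
  Headphones: 8 * 245.97 = 1967.76
  Hub: 18 * 452.93 = 8152.74
Grand total = 566.56 + 13351.8 + 10691.75 + 1223.18 + 1967.76 + 8152.74 = 35953.79

ANSWER: 35953.79


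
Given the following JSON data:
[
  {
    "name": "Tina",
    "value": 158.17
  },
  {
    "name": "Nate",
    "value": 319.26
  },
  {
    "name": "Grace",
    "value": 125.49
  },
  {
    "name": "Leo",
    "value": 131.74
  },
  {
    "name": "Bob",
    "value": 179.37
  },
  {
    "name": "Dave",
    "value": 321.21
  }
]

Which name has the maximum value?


Comparing values:
  Tina: 158.17
  Nate: 319.26
  Grace: 125.49
  Leo: 131.74
  Bob: 179.37
  Dave: 321.21
Maximum: Dave (321.21)

ANSWER: Dave


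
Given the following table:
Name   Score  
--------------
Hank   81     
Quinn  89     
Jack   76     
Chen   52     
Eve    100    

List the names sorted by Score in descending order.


Sorting by Score (descending):
  Eve: 100
  Quinn: 89
  Hank: 81
  Jack: 76
  Chen: 52


ANSWER: Eve, Quinn, Hank, Jack, Chen


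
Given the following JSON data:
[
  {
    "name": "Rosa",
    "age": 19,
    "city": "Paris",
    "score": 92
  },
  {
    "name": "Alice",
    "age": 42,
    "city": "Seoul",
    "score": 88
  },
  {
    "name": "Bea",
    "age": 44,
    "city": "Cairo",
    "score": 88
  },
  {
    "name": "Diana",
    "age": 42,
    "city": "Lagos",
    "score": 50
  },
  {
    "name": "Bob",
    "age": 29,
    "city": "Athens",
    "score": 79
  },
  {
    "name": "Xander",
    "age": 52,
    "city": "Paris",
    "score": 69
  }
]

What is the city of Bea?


Looking up record where name = Bea
Record index: 2
Field 'city' = Cairo

ANSWER: Cairo


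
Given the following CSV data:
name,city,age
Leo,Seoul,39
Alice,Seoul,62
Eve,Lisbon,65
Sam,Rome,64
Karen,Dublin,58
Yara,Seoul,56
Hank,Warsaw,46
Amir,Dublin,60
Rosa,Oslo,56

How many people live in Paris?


Scanning city column for 'Paris':
Total matches: 0

ANSWER: 0


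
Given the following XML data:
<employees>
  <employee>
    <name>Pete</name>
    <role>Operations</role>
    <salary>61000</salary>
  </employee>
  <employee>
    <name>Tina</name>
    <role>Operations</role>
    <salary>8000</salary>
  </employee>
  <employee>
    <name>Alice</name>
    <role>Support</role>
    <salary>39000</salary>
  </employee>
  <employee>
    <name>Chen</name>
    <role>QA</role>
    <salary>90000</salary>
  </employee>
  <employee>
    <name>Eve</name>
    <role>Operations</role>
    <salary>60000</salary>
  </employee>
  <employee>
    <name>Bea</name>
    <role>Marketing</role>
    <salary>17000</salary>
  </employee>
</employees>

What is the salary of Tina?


Searching for <employee> with <name>Tina</name>
Found at position 2
<salary>8000</salary>

ANSWER: 8000


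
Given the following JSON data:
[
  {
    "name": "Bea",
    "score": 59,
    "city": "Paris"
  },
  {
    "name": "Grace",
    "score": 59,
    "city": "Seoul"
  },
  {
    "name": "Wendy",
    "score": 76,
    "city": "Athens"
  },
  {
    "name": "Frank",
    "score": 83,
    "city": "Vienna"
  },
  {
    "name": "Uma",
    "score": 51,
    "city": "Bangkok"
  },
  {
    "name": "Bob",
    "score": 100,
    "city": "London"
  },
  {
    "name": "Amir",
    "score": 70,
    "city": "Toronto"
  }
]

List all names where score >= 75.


Filtering records where score >= 75:
  Bea (score=59) -> no
  Grace (score=59) -> no
  Wendy (score=76) -> YES
  Frank (score=83) -> YES
  Uma (score=51) -> no
  Bob (score=100) -> YES
  Amir (score=70) -> no


ANSWER: Wendy, Frank, Bob


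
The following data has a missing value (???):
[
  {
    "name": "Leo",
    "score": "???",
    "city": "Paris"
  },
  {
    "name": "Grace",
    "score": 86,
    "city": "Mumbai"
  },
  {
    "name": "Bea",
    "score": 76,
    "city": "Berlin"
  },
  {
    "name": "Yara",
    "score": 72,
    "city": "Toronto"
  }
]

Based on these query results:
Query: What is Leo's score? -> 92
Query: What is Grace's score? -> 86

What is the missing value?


The missing value is Leo's score
From query: Leo's score = 92

ANSWER: 92


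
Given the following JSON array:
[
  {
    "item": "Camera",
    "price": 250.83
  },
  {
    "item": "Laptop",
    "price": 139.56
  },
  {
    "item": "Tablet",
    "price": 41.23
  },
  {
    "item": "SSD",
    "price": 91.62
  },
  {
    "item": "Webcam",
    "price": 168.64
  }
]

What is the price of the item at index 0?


Array index 0 -> Camera
price = 250.83

ANSWER: 250.83


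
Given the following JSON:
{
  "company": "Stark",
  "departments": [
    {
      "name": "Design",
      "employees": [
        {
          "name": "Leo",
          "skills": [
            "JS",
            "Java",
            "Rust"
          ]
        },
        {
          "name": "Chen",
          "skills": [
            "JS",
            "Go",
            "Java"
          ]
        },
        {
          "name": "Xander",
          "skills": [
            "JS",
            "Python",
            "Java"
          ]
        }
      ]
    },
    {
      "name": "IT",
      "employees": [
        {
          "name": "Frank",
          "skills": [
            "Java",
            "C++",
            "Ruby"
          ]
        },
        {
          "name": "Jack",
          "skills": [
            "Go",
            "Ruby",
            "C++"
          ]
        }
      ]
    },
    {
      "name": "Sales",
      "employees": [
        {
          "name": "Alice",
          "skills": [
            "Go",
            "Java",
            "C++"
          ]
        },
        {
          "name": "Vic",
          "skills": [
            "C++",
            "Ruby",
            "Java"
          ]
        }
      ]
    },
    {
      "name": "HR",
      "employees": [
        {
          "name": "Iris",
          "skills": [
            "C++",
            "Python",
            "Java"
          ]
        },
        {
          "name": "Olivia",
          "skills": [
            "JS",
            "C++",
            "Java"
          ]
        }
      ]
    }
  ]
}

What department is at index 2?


Path: departments[2].name
Value: Sales

ANSWER: Sales


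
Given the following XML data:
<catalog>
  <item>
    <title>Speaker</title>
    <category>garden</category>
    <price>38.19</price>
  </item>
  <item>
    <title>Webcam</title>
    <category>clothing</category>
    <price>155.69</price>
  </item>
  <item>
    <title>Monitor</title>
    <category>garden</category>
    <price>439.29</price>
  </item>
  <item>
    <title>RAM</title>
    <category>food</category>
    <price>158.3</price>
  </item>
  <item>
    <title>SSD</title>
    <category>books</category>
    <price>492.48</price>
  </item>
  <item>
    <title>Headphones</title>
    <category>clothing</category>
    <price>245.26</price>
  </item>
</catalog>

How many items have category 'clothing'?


Scanning <item> elements for <category>clothing</category>:
  Item 2: Webcam -> MATCH
  Item 6: Headphones -> MATCH
Count: 2

ANSWER: 2
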